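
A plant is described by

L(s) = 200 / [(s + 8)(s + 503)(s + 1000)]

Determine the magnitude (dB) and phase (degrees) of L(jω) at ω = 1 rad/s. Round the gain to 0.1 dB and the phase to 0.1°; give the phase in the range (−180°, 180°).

At s = jω = j1:
pole (s+8): 8 + j1 → |·| = √(8²+1²) = √65 ≈ 8.0623, ∠ = arctan(1/8) ≈ 7.13°
pole (s+503): 503 + j1 → |·| = √(503²+1²) = √253010 ≈ 503, ∠ = arctan(1/503) ≈ 0.11°
pole (s+1000): 1000 + j1 → |·| = √(1000²+1²) = √1000001 ≈ 1000, ∠ = arctan(1/1000) ≈ 0.06°
|L| = 200 / 4.0553e+06 ≈ 4.9318e-05
Gain = 20 log₁₀(4.9318e-05) ≈ -86.14 dB
∠L = 0.00° − 7.30° = -7.30°

-86.1 dB, -7.3°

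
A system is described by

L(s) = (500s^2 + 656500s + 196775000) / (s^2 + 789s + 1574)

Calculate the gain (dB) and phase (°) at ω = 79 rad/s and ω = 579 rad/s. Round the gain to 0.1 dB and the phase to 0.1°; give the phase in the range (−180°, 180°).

Substitute s = j79:
Numerator: 500(j79)^2 + 656500(j79) + 196775000 = 193654500 + j51863500
Denominator: (j79)^2 + 789(j79) + 1574 = -4667 + j62331
|N| = √(193654500² + 51863500²) ≈ 2.0048e+08, ∠N ≈ 14.99°
|D| = √(4667² + 62331²) ≈ 62505, ∠D ≈ 94.28°
|L| = 2.0048e+08 / 62505 ≈ 3207.4
Gain = 20 log₁₀(3207.4) ≈ 70.12 dB
∠L = 14.99° − 94.28° = -79.29°

Substitute s = j579:
Numerator: 500(j579)^2 + 656500(j579) + 196775000 = 29154500 + j380113500
Denominator: (j579)^2 + 789(j579) + 1574 = -333667 + j456831
|N| = √(29154500² + 380113500²) ≈ 3.8123e+08, ∠N ≈ 85.61°
|D| = √(333667² + 456831²) ≈ 5.6571e+05, ∠D ≈ 126.14°
|L| = 3.8123e+08 / 5.6571e+05 ≈ 673.9
Gain = 20 log₁₀(673.9) ≈ 56.57 dB
∠L = 85.61° − 126.14° = -40.53°

ω = 79: 70.1 dB, -79.3°; ω = 579: 56.6 dB, -40.5°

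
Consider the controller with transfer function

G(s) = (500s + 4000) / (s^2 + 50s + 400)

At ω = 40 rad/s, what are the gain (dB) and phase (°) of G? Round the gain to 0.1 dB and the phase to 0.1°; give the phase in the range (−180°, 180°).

18.8 dB, -42.3°

Substitute s = j40:
Numerator: 500(j40) + 4000 = 4000 + j20000
Denominator: (j40)^2 + 50(j40) + 400 = -1200 + j2000
|N| = √(4000² + 20000²) ≈ 20396, ∠N ≈ 78.69°
|D| = √(1200² + 2000²) ≈ 2332.4, ∠D ≈ 120.96°
|G| = 20396 / 2332.4 ≈ 8.7446
Gain = 20 log₁₀(8.7446) ≈ 18.83 dB
∠G = 78.69° − 120.96° = -42.27°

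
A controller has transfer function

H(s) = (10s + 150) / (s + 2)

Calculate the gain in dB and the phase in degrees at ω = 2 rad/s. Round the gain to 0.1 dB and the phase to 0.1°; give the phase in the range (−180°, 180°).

Substitute s = j2:
Numerator: 10(j2) + 150 = 150 + j20
Denominator: (j2) + 2 = 2 + j2
|N| = √(150² + 20²) ≈ 151.33, ∠N ≈ 7.59°
|D| = √(2² + 2²) ≈ 2.8284, ∠D ≈ 45.00°
|H| = 151.33 / 2.8284 ≈ 53.504
Gain = 20 log₁₀(53.504) ≈ 34.57 dB
∠H = 7.59° − 45.00° = -37.41°

34.6 dB, -37.4°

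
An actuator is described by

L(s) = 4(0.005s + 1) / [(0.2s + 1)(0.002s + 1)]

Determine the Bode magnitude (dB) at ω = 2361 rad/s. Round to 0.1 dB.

At ω = 2361 rad/s:
zero (1 + j2361·0.005) = 1 + j11.805 → |·| ≈ 11.847, ∠ ≈ 85.16°
pole (1 + j2361·0.2) = 1 + j472.2 → |·| ≈ 472.2, ∠ ≈ 89.88°
pole (1 + j2361·0.002) = 1 + j4.722 → |·| ≈ 4.8267, ∠ ≈ 78.04°
|L| = 4 · 11.847 / (472.2 · 4.8267) ≈ 0.020792
Gain = 20 log₁₀(0.020792) ≈ -33.64 dB

-33.6 dB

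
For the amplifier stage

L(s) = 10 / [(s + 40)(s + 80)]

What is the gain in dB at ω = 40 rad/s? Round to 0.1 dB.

At s = jω = j40:
pole (s+40): 40 + j40 → |·| = √(40²+40²) = √3200 ≈ 56.569, ∠ = arctan(40/40) ≈ 45.00°
pole (s+80): 80 + j40 → |·| = √(80²+40²) = √8000 ≈ 89.443, ∠ = arctan(40/80) ≈ 26.57°
|L| = 10 / 5059.7 ≈ 0.0019764
Gain = 20 log₁₀(0.0019764) ≈ -54.08 dB

-54.1 dB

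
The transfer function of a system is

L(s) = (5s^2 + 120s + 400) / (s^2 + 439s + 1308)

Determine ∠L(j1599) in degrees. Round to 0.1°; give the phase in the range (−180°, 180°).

14.5°

Substitute s = j1599:
Numerator: 5(j1599)^2 + 120(j1599) + 400 = -12783605 + j191880
Denominator: (j1599)^2 + 439(j1599) + 1308 = -2555493 + j701961
|N| = √(12783605² + 191880²) ≈ 1.2785e+07, ∠N ≈ 179.14°
|D| = √(2555493² + 701961²) ≈ 2.6501e+06, ∠D ≈ 164.64°
∠L = 179.14° − 164.64° = 14.50°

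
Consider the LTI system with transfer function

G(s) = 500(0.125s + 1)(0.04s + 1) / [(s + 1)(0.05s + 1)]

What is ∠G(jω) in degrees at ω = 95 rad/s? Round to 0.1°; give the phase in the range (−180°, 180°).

At ω = 95 rad/s:
zero (1 + j95·0.125) = 1 + j11.875 → |·| ≈ 11.917, ∠ ≈ 85.19°
zero (1 + j95·0.04) = 1 + j3.8 → |·| ≈ 3.9294, ∠ ≈ 75.26°
pole (1 + j95·1) = 1 + j95 → |·| ≈ 95.005, ∠ ≈ 89.40°
pole (1 + j95·0.05) = 1 + j4.75 → |·| ≈ 4.8541, ∠ ≈ 78.11°
∠G = (85.19° + 75.26°) − (89.40° + 78.11°) = -7.06°

-7.1°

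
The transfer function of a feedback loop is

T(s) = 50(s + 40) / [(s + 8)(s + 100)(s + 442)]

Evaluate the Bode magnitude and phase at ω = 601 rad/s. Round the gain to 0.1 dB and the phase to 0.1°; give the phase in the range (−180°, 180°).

-79.2 dB, -137.3°

At s = jω = j601:
zero (s+40): 40 + j601 → |·| = √(40²+601²) = √362801 ≈ 602.33, ∠ = arctan(601/40) ≈ 86.19°
pole (s+8): 8 + j601 → |·| = √(8²+601²) = √361265 ≈ 601.05, ∠ = arctan(601/8) ≈ 89.24°
pole (s+100): 100 + j601 → |·| = √(100²+601²) = √371201 ≈ 609.26, ∠ = arctan(601/100) ≈ 80.55°
pole (s+442): 442 + j601 → |·| = √(442²+601²) = √556565 ≈ 746.03, ∠ = arctan(601/442) ≈ 53.67°
|T| = 50 · 602.33 / 2.7319e+08 ≈ 0.00011024
Gain = 20 log₁₀(0.00011024) ≈ -79.15 dB
∠T = 86.19° − 223.46° = -137.27°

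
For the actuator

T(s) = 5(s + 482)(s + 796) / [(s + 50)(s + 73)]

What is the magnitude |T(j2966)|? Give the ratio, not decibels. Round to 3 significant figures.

At s = jω = j2966:
zero (s+482): 482 + j2966 → |·| = √(482²+2966²) = √9029480 ≈ 3004.9, ∠ = arctan(2966/482) ≈ 80.77°
zero (s+796): 796 + j2966 → |·| = √(796²+2966²) = √9430772 ≈ 3071, ∠ = arctan(2966/796) ≈ 74.98°
pole (s+50): 50 + j2966 → |·| = √(50²+2966²) = √8799656 ≈ 2966.4, ∠ = arctan(2966/50) ≈ 89.03°
pole (s+73): 73 + j2966 → |·| = √(73²+2966²) = √8802485 ≈ 2966.9, ∠ = arctan(2966/73) ≈ 88.59°
|T| = 5 · 9.228e+06 / 8.801e+06 ≈ 5.2426

5.24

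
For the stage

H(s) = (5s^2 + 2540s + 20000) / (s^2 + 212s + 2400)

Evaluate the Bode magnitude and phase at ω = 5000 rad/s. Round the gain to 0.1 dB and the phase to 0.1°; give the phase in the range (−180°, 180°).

Substitute s = j5000:
Numerator: 5(j5000)^2 + 2540(j5000) + 20000 = -124980000 + j12700000
Denominator: (j5000)^2 + 212(j5000) + 2400 = -24997600 + j1060000
|N| = √(124980000² + 12700000²) ≈ 1.2562e+08, ∠N ≈ 174.20°
|D| = √(24997600² + 1060000²) ≈ 2.502e+07, ∠D ≈ 177.57°
|H| = 1.2562e+08 / 2.502e+07 ≈ 5.0208
Gain = 20 log₁₀(5.0208) ≈ 14.02 dB
∠H = 174.20° − 177.57° = -3.37°

14.0 dB, -3.4°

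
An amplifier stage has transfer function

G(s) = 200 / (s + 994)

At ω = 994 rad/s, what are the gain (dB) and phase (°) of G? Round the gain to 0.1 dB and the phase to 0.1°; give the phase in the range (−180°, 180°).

At s = jω = j994:
pole (s+994): 994 + j994 → |·| = √(994²+994²) = √1976072 ≈ 1405.7, ∠ = arctan(994/994) ≈ 45.00°
|G| = 200 / 1405.7 ≈ 0.14228
Gain = 20 log₁₀(0.14228) ≈ -16.94 dB
∠G = 0.00° − 45.00° = -45.00°

-16.9 dB, -45.0°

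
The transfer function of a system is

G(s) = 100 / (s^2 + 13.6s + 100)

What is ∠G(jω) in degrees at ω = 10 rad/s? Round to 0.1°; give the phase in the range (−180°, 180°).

At s = jω = j10:
quadratic: (j10)² + 13.6·j10 + 100 = 0 + j136 → |·| ≈ 136, ∠ ≈ 90.00°
∠G = 0.00° − 90.00° = -90.00°

-90.0°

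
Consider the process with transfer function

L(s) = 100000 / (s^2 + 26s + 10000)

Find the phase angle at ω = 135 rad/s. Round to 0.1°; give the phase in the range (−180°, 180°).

At s = jω = j135:
quadratic: (j135)² + 26·j135 + 10000 = -8225 + j3510 → |·| ≈ 8942.6, ∠ ≈ 156.89°
∠L = 0.00° − 156.89° = -156.89°

-156.9°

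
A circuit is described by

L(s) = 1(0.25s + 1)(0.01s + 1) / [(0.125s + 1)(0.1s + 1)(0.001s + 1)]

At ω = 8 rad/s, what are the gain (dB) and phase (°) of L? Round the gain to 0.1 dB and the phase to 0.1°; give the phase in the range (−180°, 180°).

At ω = 8 rad/s:
zero (1 + j8·0.25) = 1 + j2 → |·| ≈ 2.2361, ∠ ≈ 63.43°
zero (1 + j8·0.01) = 1 + j0.08 → |·| ≈ 1.0032, ∠ ≈ 4.57°
pole (1 + j8·0.125) = 1 + j1 → |·| ≈ 1.4142, ∠ ≈ 45.00°
pole (1 + j8·0.1) = 1 + j0.8 → |·| ≈ 1.2806, ∠ ≈ 38.66°
pole (1 + j8·0.001) = 1 + j0.008 → |·| ≈ 1, ∠ ≈ 0.46°
|L| = 1 · 2.2361 · 1.0032 / (1.4142 · 1.2806 · 1) ≈ 1.2387
Gain = 20 log₁₀(1.2387) ≈ 1.86 dB
∠L = (63.43° + 4.57°) − (45.00° + 38.66° + 0.46°) = -16.12°

1.9 dB, -16.1°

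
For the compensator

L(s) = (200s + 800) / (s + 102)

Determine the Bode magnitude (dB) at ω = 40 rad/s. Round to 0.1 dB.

37.3 dB

Substitute s = j40:
Numerator: 200(j40) + 800 = 800 + j8000
Denominator: (j40) + 102 = 102 + j40
|N| = √(800² + 8000²) ≈ 8039.9, ∠N ≈ 84.29°
|D| = √(102² + 40²) ≈ 109.56, ∠D ≈ 21.41°
|L| = 8039.9 / 109.56 ≈ 73.384
Gain = 20 log₁₀(73.384) ≈ 37.31 dB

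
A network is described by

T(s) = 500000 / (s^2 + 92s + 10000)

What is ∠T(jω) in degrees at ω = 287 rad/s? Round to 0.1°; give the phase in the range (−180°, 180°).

-160.0°

At s = jω = j287:
quadratic: (j287)² + 92·j287 + 10000 = -72369 + j26404 → |·| ≈ 77035, ∠ ≈ 159.96°
∠T = 0.00° − 159.96° = -159.96°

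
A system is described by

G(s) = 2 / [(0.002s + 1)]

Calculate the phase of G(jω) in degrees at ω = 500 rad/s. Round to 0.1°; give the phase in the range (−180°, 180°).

-45.0°

At ω = 500 rad/s:
pole (1 + j500·0.002) = 1 + j1 → |·| ≈ 1.4142, ∠ ≈ 45.00°
∠G = (0°) − (45.00°) = -45.00°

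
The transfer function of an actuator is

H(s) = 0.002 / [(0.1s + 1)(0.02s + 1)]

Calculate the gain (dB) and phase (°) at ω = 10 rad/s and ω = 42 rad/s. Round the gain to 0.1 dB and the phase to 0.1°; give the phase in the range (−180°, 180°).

ω = 10: -57.2 dB, -56.3°; ω = 42: -69.0 dB, -116.6°

At ω = 10 rad/s:
pole (1 + j10·0.1) = 1 + j1 → |·| ≈ 1.4142, ∠ ≈ 45.00°
pole (1 + j10·0.02) = 1 + j0.2 → |·| ≈ 1.0198, ∠ ≈ 11.31°
|H| = 0.002 · 1 / (1.4142 · 1.0198) ≈ 0.0013868
Gain = 20 log₁₀(0.0013868) ≈ -57.16 dB
∠H = (0°) − (45.00° + 11.31°) = -56.31°

At ω = 42 rad/s:
pole (1 + j42·0.1) = 1 + j4.2 → |·| ≈ 4.3174, ∠ ≈ 76.61°
pole (1 + j42·0.02) = 1 + j0.84 → |·| ≈ 1.306, ∠ ≈ 40.03°
|H| = 0.002 · 1 / (4.3174 · 1.306) ≈ 0.0003547
Gain = 20 log₁₀(0.0003547) ≈ -69.00 dB
∠H = (0°) − (76.61° + 40.03°) = -116.64°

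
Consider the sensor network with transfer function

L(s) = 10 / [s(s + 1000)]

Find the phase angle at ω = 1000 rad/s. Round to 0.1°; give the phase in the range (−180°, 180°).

-135.0°

At s = jω = j1000:
pole (s+1000): 1000 + j1000 → |·| = √(1000²+1000²) = √2000000 ≈ 1414.2, ∠ = arctan(1000/1000) ≈ 45.00°
pole at origin: |s| = 1000, ∠ = 90.00° (in denominator)
∠L = 0.00° − 135.00° = -135.00°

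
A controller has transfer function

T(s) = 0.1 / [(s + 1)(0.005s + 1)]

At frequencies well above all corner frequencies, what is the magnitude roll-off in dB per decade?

-40 dB/decade

Each pole contributes −20 dB/decade at high frequency; each zero contributes +20 dB/decade.
Net: 0 zero(s) − 2 pole(s) → -40 dB/decade.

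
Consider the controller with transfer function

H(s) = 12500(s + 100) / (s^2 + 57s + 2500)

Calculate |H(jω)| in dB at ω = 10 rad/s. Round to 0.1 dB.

At s = jω = j10:
zero (s+100): 100 + j10 → |·| = √(100²+10²) = √10100 ≈ 100.5, ∠ = arctan(10/100) ≈ 5.71°
quadratic: (j10)² + 57·j10 + 2500 = 2400 + j570 → |·| ≈ 2466.8, ∠ ≈ 13.36°
|H| = 12500 · 100.5 / 2466.8 ≈ 509.26
Gain = 20 log₁₀(509.26) ≈ 54.14 dB

54.1 dB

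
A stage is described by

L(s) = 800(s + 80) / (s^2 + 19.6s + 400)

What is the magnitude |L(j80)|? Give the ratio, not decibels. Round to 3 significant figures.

14.6

At s = jω = j80:
zero (s+80): 80 + j80 → |·| = √(80²+80²) = √12800 ≈ 113.14, ∠ = arctan(80/80) ≈ 45.00°
quadratic: (j80)² + 19.6·j80 + 400 = -6000 + j1568 → |·| ≈ 6201.5, ∠ ≈ 165.35°
|L| = 800 · 113.14 / 6201.5 ≈ 14.595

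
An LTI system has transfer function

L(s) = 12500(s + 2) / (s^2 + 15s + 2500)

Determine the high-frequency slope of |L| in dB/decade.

Each pole contributes −20 dB/decade at high frequency; each zero contributes +20 dB/decade.
Net: 1 zero(s) − 2 pole(s) → -20 dB/decade.

-20 dB/decade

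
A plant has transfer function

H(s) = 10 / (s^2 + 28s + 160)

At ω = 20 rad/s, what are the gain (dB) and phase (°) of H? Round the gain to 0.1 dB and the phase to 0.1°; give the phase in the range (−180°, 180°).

Substitute s = j20:
Numerator: 10 = 10 + j0
Denominator: (j20)^2 + 28(j20) + 160 = -240 + j560
|N| = √(10² + 0²) ≈ 10, ∠N ≈ 0.00°
|D| = √(240² + 560²) ≈ 609.26, ∠D ≈ 113.20°
|H| = 10 / 609.26 ≈ 0.016413
Gain = 20 log₁₀(0.016413) ≈ -35.70 dB
∠H = 0.00° − 113.20° = -113.20°

-35.7 dB, -113.2°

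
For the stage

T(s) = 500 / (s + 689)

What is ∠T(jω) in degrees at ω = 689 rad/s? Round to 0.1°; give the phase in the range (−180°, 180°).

-45.0°

At s = jω = j689:
pole (s+689): 689 + j689 → |·| = √(689²+689²) = √949442 ≈ 974.39, ∠ = arctan(689/689) ≈ 45.00°
∠T = 0.00° − 45.00° = -45.00°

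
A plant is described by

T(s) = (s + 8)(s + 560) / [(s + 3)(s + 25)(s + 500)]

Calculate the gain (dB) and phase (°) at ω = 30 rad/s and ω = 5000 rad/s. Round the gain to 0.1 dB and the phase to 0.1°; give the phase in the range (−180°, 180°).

ω = 30: -30.6 dB, -59.8°; ω = 5000: -74.0 dB, -90.5°

At s = jω = j30:
zero (s+8): 8 + j30 → |·| = √(8²+30²) = √964 ≈ 31.048, ∠ = arctan(30/8) ≈ 75.07°
zero (s+560): 560 + j30 → |·| = √(560²+30²) = √314500 ≈ 560.8, ∠ = arctan(30/560) ≈ 3.07°
pole (s+3): 3 + j30 → |·| = √(3²+30²) = √909 ≈ 30.15, ∠ = arctan(30/3) ≈ 84.29°
pole (s+25): 25 + j30 → |·| = √(25²+30²) = √1525 ≈ 39.051, ∠ = arctan(30/25) ≈ 50.19°
pole (s+500): 500 + j30 → |·| = √(500²+30²) = √250900 ≈ 500.9, ∠ = arctan(30/500) ≈ 3.43°
|T| = 1 · 17412 / 5.8975e+05 ≈ 0.029524
Gain = 20 log₁₀(0.029524) ≈ -30.60 dB
∠T = 78.14° − 137.91° = -59.77°

At s = jω = j5000:
zero (s+8): 8 + j5000 → |·| = √(8²+5000²) = √25000064 ≈ 5000, ∠ = arctan(5000/8) ≈ 89.91°
zero (s+560): 560 + j5000 → |·| = √(560²+5000²) = √25313600 ≈ 5031.3, ∠ = arctan(5000/560) ≈ 83.61°
pole (s+3): 3 + j5000 → |·| = √(3²+5000²) = √25000009 ≈ 5000, ∠ = arctan(5000/3) ≈ 89.97°
pole (s+25): 25 + j5000 → |·| = √(25²+5000²) = √25000625 ≈ 5000.1, ∠ = arctan(5000/25) ≈ 89.71°
pole (s+500): 500 + j5000 → |·| = √(500²+5000²) = √25250000 ≈ 5024.9, ∠ = arctan(5000/500) ≈ 84.29°
|T| = 1 · 2.5156e+07 / 1.2563e+11 ≈ 0.00020024
Gain = 20 log₁₀(0.00020024) ≈ -73.97 dB
∠T = 173.52° − 263.97° = -90.45°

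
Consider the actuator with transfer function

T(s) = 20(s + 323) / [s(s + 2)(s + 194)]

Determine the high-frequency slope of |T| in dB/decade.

Each pole contributes −20 dB/decade at high frequency; each zero contributes +20 dB/decade.
Net: 1 zero(s) − 3 pole(s) → -40 dB/decade.

-40 dB/decade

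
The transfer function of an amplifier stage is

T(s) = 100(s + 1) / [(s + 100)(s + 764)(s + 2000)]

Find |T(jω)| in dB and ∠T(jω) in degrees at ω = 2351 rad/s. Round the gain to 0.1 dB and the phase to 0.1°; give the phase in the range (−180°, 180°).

-97.7 dB, -119.2°

At s = jω = j2351:
zero (s+1): 1 + j2351 → |·| = √(1²+2351²) = √5527202 ≈ 2351, ∠ = arctan(2351/1) ≈ 89.98°
pole (s+100): 100 + j2351 → |·| = √(100²+2351²) = √5537201 ≈ 2353.1, ∠ = arctan(2351/100) ≈ 87.56°
pole (s+764): 764 + j2351 → |·| = √(764²+2351²) = √6110897 ≈ 2472, ∠ = arctan(2351/764) ≈ 72.00°
pole (s+2000): 2000 + j2351 → |·| = √(2000²+2351²) = √9527201 ≈ 3086.6, ∠ = arctan(2351/2000) ≈ 49.61°
|T| = 100 · 2351 / 1.7954e+10 ≈ 1.3095e-05
Gain = 20 log₁₀(1.3095e-05) ≈ -97.66 dB
∠T = 89.98° − 209.17° = -119.19°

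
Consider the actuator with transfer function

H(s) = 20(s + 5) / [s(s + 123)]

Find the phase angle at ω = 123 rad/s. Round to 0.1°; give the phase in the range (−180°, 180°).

-47.3°

At s = jω = j123:
zero (s+5): 5 + j123 → |·| = √(5²+123²) = √15154 ≈ 123.1, ∠ = arctan(123/5) ≈ 87.67°
pole (s+123): 123 + j123 → |·| = √(123²+123²) = √30258 ≈ 173.95, ∠ = arctan(123/123) ≈ 45.00°
pole at origin: |s| = 123, ∠ = 90.00° (in denominator)
∠H = 87.67° − 135.00° = -47.33°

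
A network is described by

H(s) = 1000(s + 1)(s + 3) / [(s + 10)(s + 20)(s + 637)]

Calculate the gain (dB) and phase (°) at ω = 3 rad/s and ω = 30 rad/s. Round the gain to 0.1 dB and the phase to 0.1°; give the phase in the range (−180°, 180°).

ω = 3: -20.0 dB, 91.1°; ω = 30: 1.9 dB, 41.8°

At s = jω = j3:
zero (s+1): 1 + j3 → |·| = √(1²+3²) = √10 ≈ 3.1623, ∠ = arctan(3/1) ≈ 71.57°
zero (s+3): 3 + j3 → |·| = √(3²+3²) = √18 ≈ 4.2426, ∠ = arctan(3/3) ≈ 45.00°
pole (s+10): 10 + j3 → |·| = √(10²+3²) = √109 ≈ 10.44, ∠ = arctan(3/10) ≈ 16.70°
pole (s+20): 20 + j3 → |·| = √(20²+3²) = √409 ≈ 20.224, ∠ = arctan(3/20) ≈ 8.53°
pole (s+637): 637 + j3 → |·| = √(637²+3²) = √405778 ≈ 637.01, ∠ = arctan(3/637) ≈ 0.27°
|H| = 1000 · 13.416 / 1.345e+05 ≈ 0.099747
Gain = 20 log₁₀(0.099747) ≈ -20.02 dB
∠H = 116.57° − 25.50° = 91.07°

At s = jω = j30:
zero (s+1): 1 + j30 → |·| = √(1²+30²) = √901 ≈ 30.017, ∠ = arctan(30/1) ≈ 88.09°
zero (s+3): 3 + j30 → |·| = √(3²+30²) = √909 ≈ 30.15, ∠ = arctan(30/3) ≈ 84.29°
pole (s+10): 10 + j30 → |·| = √(10²+30²) = √1000 ≈ 31.623, ∠ = arctan(30/10) ≈ 71.57°
pole (s+20): 20 + j30 → |·| = √(20²+30²) = √1300 ≈ 36.056, ∠ = arctan(30/20) ≈ 56.31°
pole (s+637): 637 + j30 → |·| = √(637²+30²) = √406669 ≈ 637.71, ∠ = arctan(30/637) ≈ 2.70°
|H| = 1000 · 905.01 / 7.2712e+05 ≈ 1.2447
Gain = 20 log₁₀(1.2447) ≈ 1.90 dB
∠H = 172.38° − 130.58° = 41.80°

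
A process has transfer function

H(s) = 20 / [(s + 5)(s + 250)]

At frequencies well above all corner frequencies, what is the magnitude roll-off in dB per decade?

-40 dB/decade

Each pole contributes −20 dB/decade at high frequency; each zero contributes +20 dB/decade.
Net: 0 zero(s) − 2 pole(s) → -40 dB/decade.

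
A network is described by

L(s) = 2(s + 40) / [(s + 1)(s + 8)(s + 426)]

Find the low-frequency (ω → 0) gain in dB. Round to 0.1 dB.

L(0) = 2·40 / (1·8·426) ≈ 0.023474
20 log₁₀(0.023474) ≈ -32.59 dB

-32.6 dB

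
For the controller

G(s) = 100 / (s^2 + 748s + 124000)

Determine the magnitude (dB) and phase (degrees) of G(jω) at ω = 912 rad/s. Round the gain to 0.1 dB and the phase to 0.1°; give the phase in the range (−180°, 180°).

Substitute s = j912:
Numerator: 100 = 100 + j0
Denominator: (j912)^2 + 748(j912) + 124000 = -707744 + j682176
|N| = √(100² + 0²) ≈ 100, ∠N ≈ 0.00°
|D| = √(707744² + 682176²) ≈ 9.8299e+05, ∠D ≈ 136.05°
|G| = 100 / 9.8299e+05 ≈ 0.00010173
Gain = 20 log₁₀(0.00010173) ≈ -79.85 dB
∠G = 0.00° − 136.05° = -136.05°

-79.9 dB, -136.1°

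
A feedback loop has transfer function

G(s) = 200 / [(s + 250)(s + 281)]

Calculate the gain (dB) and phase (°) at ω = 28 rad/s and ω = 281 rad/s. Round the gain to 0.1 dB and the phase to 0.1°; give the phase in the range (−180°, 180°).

ω = 28: -51.0 dB, -12.1°; ω = 281: -57.5 dB, -93.3°

At s = jω = j28:
pole (s+250): 250 + j28 → |·| = √(250²+28²) = √63284 ≈ 251.56, ∠ = arctan(28/250) ≈ 6.39°
pole (s+281): 281 + j28 → |·| = √(281²+28²) = √79745 ≈ 282.39, ∠ = arctan(28/281) ≈ 5.69°
|G| = 200 / 71038 ≈ 0.0028154
Gain = 20 log₁₀(0.0028154) ≈ -51.01 dB
∠G = 0.00° − 12.08° = -12.08°

At s = jω = j281:
pole (s+250): 250 + j281 → |·| = √(250²+281²) = √141461 ≈ 376.11, ∠ = arctan(281/250) ≈ 48.34°
pole (s+281): 281 + j281 → |·| = √(281²+281²) = √157922 ≈ 397.39, ∠ = arctan(281/281) ≈ 45.00°
|G| = 200 / 1.4946e+05 ≈ 0.0013382
Gain = 20 log₁₀(0.0013382) ≈ -57.47 dB
∠G = 0.00° − 93.34° = -93.34°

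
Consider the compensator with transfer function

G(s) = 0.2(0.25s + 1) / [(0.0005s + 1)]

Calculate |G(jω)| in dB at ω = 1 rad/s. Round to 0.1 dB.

At ω = 1 rad/s:
zero (1 + j1·0.25) = 1 + j0.25 → |·| ≈ 1.0308, ∠ ≈ 14.04°
pole (1 + j1·0.0005) = 1 + j0.0005 → |·| ≈ 1, ∠ ≈ 0.03°
|G| = 0.2 · 1.0308 / (1) ≈ 0.20616
Gain = 20 log₁₀(0.20616) ≈ -13.72 dB

-13.7 dB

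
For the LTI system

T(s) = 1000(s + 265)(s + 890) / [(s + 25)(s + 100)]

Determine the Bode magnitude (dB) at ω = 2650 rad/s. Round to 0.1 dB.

At s = jω = j2650:
zero (s+265): 265 + j2650 → |·| = √(265²+2650²) = √7092725 ≈ 2663.2, ∠ = arctan(2650/265) ≈ 84.29°
zero (s+890): 890 + j2650 → |·| = √(890²+2650²) = √7814600 ≈ 2795.5, ∠ = arctan(2650/890) ≈ 71.44°
pole (s+25): 25 + j2650 → |·| = √(25²+2650²) = √7023125 ≈ 2650.1, ∠ = arctan(2650/25) ≈ 89.46°
pole (s+100): 100 + j2650 → |·| = √(100²+2650²) = √7032500 ≈ 2651.9, ∠ = arctan(2650/100) ≈ 87.84°
|T| = 1000 · 7.445e+06 / 7.0278e+06 ≈ 1059.4
Gain = 20 log₁₀(1059.4) ≈ 60.50 dB

60.5 dB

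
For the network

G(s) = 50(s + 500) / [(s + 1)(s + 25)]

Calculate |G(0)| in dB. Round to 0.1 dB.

G(0) = 50·500 / (1·25) = 1000
20 log₁₀(1000) ≈ 60.00 dB

60.0 dB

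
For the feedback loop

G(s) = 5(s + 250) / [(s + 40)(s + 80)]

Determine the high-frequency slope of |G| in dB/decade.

Each pole contributes −20 dB/decade at high frequency; each zero contributes +20 dB/decade.
Net: 1 zero(s) − 2 pole(s) → -20 dB/decade.

-20 dB/decade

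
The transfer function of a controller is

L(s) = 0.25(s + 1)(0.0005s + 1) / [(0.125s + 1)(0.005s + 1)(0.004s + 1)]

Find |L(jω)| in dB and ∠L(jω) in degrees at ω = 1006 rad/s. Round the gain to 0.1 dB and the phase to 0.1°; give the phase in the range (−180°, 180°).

-19.6 dB, -127.7°

At ω = 1006 rad/s:
zero (1 + j1006·1) = 1 + j1006 → |·| ≈ 1006, ∠ ≈ 89.94°
zero (1 + j1006·0.0005) = 1 + j0.503 → |·| ≈ 1.1194, ∠ ≈ 26.70°
pole (1 + j1006·0.125) = 1 + j125.75 → |·| ≈ 125.75, ∠ ≈ 89.54°
pole (1 + j1006·0.005) = 1 + j5.03 → |·| ≈ 5.1284, ∠ ≈ 78.76°
pole (1 + j1006·0.004) = 1 + j4.024 → |·| ≈ 4.1464, ∠ ≈ 76.04°
|L| = 0.25 · 1006 · 1.1194 / (125.75 · 5.1284 · 4.1464) ≈ 0.10528
Gain = 20 log₁₀(0.10528) ≈ -19.55 dB
∠L = (89.94° + 26.70°) − (89.54° + 78.76° + 76.04°) = -127.70°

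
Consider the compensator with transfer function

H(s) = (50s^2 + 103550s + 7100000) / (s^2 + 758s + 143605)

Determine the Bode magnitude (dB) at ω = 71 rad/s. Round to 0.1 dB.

36.6 dB

Substitute s = j71:
Numerator: 50(j71)^2 + 103550(j71) + 7100000 = 6847950 + j7352050
Denominator: (j71)^2 + 758(j71) + 143605 = 138564 + j53818
|N| = √(6847950² + 7352050²) ≈ 1.0047e+07, ∠N ≈ 47.03°
|D| = √(138564² + 53818²) ≈ 1.4865e+05, ∠D ≈ 21.23°
|H| = 1.0047e+07 / 1.4865e+05 ≈ 67.588
Gain = 20 log₁₀(67.588) ≈ 36.60 dB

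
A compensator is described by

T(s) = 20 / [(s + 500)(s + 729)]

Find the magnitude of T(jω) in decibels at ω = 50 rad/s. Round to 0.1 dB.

-85.3 dB

At s = jω = j50:
pole (s+500): 500 + j50 → |·| = √(500²+50²) = √252500 ≈ 502.49, ∠ = arctan(50/500) ≈ 5.71°
pole (s+729): 729 + j50 → |·| = √(729²+50²) = √533941 ≈ 730.71, ∠ = arctan(50/729) ≈ 3.92°
|T| = 20 / 3.6717e+05 ≈ 5.4471e-05
Gain = 20 log₁₀(5.4471e-05) ≈ -85.28 dB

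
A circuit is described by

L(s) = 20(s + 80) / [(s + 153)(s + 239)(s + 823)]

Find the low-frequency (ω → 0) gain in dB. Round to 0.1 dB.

L(0) = 20·80 / (153·239·823) ≈ 5.3166e-05
20 log₁₀(5.3166e-05) ≈ -85.49 dB

-85.5 dB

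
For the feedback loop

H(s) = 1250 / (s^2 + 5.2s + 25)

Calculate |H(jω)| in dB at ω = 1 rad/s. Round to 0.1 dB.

At s = jω = j1:
quadratic: (j1)² + 5.2·j1 + 25 = 24 + j5.2 → |·| ≈ 24.557, ∠ ≈ 12.23°
|H| = 1250 / 24.557 ≈ 50.902
Gain = 20 log₁₀(50.902) ≈ 34.13 dB

34.1 dB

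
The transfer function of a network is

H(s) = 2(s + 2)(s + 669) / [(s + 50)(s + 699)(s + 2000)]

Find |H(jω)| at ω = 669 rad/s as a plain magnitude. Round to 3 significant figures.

0.000925

At s = jω = j669:
zero (s+2): 2 + j669 → |·| = √(2²+669²) = √447565 ≈ 669, ∠ = arctan(669/2) ≈ 89.83°
zero (s+669): 669 + j669 → |·| = √(669²+669²) = √895122 ≈ 946.11, ∠ = arctan(669/669) ≈ 45.00°
pole (s+50): 50 + j669 → |·| = √(50²+669²) = √450061 ≈ 670.87, ∠ = arctan(669/50) ≈ 85.73°
pole (s+699): 699 + j669 → |·| = √(699²+669²) = √936162 ≈ 967.55, ∠ = arctan(669/699) ≈ 43.74°
pole (s+2000): 2000 + j669 → |·| = √(2000²+669²) = √4447561 ≈ 2108.9, ∠ = arctan(669/2000) ≈ 18.50°
|H| = 2 · 6.3295e+05 / 1.3689e+09 ≈ 0.00092476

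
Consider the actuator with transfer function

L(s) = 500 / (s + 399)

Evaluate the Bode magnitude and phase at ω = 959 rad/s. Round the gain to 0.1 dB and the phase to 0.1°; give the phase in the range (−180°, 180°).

-6.4 dB, -67.4°

At s = jω = j959:
pole (s+399): 399 + j959 → |·| = √(399²+959²) = √1078882 ≈ 1038.7, ∠ = arctan(959/399) ≈ 67.41°
|L| = 500 / 1038.7 ≈ 0.48137
Gain = 20 log₁₀(0.48137) ≈ -6.35 dB
∠L = 0.00° − 67.41° = -67.41°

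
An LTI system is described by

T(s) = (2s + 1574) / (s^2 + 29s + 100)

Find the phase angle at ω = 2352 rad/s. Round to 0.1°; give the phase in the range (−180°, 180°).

-107.8°

Substitute s = j2352:
Numerator: 2(j2352) + 1574 = 1574 + j4704
Denominator: (j2352)^2 + 29(j2352) + 100 = -5531804 + j68208
|N| = √(1574² + 4704²) ≈ 4960.4, ∠N ≈ 71.50°
|D| = √(5531804² + 68208²) ≈ 5.5322e+06, ∠D ≈ 179.29°
∠T = 71.50° − 179.29° = -107.79°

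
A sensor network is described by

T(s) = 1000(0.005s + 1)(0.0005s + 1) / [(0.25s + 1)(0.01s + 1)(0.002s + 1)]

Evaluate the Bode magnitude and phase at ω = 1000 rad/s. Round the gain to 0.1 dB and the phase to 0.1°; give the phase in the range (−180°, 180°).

At ω = 1000 rad/s:
zero (1 + j1000·0.005) = 1 + j5 → |·| ≈ 5.099, ∠ ≈ 78.69°
zero (1 + j1000·0.0005) = 1 + j0.5 → |·| ≈ 1.118, ∠ ≈ 26.57°
pole (1 + j1000·0.25) = 1 + j250 → |·| ≈ 250, ∠ ≈ 89.77°
pole (1 + j1000·0.01) = 1 + j10 → |·| ≈ 10.05, ∠ ≈ 84.29°
pole (1 + j1000·0.002) = 1 + j2 → |·| ≈ 2.2361, ∠ ≈ 63.43°
|T| = 1000 · 5.099 · 1.118 / (250 · 10.05 · 2.2361) ≈ 1.0147
Gain = 20 log₁₀(1.0147) ≈ 0.13 dB
∠T = (78.69° + 26.57°) − (89.77° + 84.29° + 63.43°) = -132.23°

0.1 dB, -132.2°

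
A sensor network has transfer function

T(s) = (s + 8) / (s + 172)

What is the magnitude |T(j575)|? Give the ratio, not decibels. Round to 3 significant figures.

Substitute s = j575:
Numerator: (j575) + 8 = 8 + j575
Denominator: (j575) + 172 = 172 + j575
|N| = √(8² + 575²) ≈ 575.06, ∠N ≈ 89.20°
|D| = √(172² + 575²) ≈ 600.17, ∠D ≈ 73.35°
|T| = 575.06 / 600.17 ≈ 0.95816

0.958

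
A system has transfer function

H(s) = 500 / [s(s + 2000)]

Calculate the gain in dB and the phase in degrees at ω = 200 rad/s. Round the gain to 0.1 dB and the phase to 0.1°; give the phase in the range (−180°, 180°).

-58.1 dB, -95.7°

At s = jω = j200:
pole (s+2000): 2000 + j200 → |·| = √(2000²+200²) = √4040000 ≈ 2010, ∠ = arctan(200/2000) ≈ 5.71°
pole at origin: |s| = 200, ∠ = 90.00° (in denominator)
|H| = 500 / 4.02e+05 ≈ 0.0012438
Gain = 20 log₁₀(0.0012438) ≈ -58.10 dB
∠H = 0.00° − 95.71° = -95.71°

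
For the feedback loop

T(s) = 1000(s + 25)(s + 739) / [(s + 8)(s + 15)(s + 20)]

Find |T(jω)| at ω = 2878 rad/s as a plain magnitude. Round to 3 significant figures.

0.359

At s = jω = j2878:
zero (s+25): 25 + j2878 → |·| = √(25²+2878²) = √8283509 ≈ 2878.1, ∠ = arctan(2878/25) ≈ 89.50°
zero (s+739): 739 + j2878 → |·| = √(739²+2878²) = √8829005 ≈ 2971.4, ∠ = arctan(2878/739) ≈ 75.60°
pole (s+8): 8 + j2878 → |·| = √(8²+2878²) = √8282948 ≈ 2878, ∠ = arctan(2878/8) ≈ 89.84°
pole (s+15): 15 + j2878 → |·| = √(15²+2878²) = √8283109 ≈ 2878, ∠ = arctan(2878/15) ≈ 89.70°
pole (s+20): 20 + j2878 → |·| = √(20²+2878²) = √8283284 ≈ 2878.1, ∠ = arctan(2878/20) ≈ 89.60°
|T| = 1000 · 8.552e+06 / 2.3839e+10 ≈ 0.35874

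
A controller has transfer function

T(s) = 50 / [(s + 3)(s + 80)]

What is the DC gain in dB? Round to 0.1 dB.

-13.6 dB

T(0) = 50 / (3·80) ≈ 0.20833
20 log₁₀(0.20833) ≈ -13.62 dB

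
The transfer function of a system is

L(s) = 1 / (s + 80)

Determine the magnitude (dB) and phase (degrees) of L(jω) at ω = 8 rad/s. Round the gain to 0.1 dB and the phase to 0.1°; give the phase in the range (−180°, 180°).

At s = jω = j8:
pole (s+80): 80 + j8 → |·| = √(80²+8²) = √6464 ≈ 80.399, ∠ = arctan(8/80) ≈ 5.71°
|L| = 1 / 80.399 ≈ 0.012438
Gain = 20 log₁₀(0.012438) ≈ -38.10 dB
∠L = 0.00° − 5.71° = -5.71°

-38.1 dB, -5.7°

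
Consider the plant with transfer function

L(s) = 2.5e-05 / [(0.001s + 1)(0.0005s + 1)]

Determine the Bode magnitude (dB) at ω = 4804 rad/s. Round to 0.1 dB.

-114.2 dB

At ω = 4804 rad/s:
pole (1 + j4804·0.001) = 1 + j4.804 → |·| ≈ 4.907, ∠ ≈ 78.24°
pole (1 + j4804·0.0005) = 1 + j2.402 → |·| ≈ 2.6018, ∠ ≈ 67.40°
|L| = 2.5e-05 · 1 / (4.907 · 2.6018) ≈ 1.9582e-06
Gain = 20 log₁₀(1.9582e-06) ≈ -114.16 dB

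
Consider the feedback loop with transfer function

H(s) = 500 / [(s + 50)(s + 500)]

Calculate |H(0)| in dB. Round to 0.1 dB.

-34.0 dB

H(0) = 500 / (50·500) = 0.02
20 log₁₀(0.02) ≈ -33.98 dB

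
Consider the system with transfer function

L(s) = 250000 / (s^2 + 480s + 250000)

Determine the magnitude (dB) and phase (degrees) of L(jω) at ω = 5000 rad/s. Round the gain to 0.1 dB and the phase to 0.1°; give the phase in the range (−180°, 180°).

At s = jω = j5000:
quadratic: (j5000)² + 480·j5000 + 250000 = -24750000 + j2400000 → |·| ≈ 2.4866e+07, ∠ ≈ 174.46°
|L| = 250000 / 2.4866e+07 ≈ 0.010054
Gain = 20 log₁₀(0.010054) ≈ -39.95 dB
∠L = 0.00° − 174.46° = -174.46°

-40.0 dB, -174.5°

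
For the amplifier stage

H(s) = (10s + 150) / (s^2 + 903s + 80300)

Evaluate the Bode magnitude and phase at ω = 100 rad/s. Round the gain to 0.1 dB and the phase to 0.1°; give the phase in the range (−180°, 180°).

-41.1 dB, 29.4°

Substitute s = j100:
Numerator: 10(j100) + 150 = 150 + j1000
Denominator: (j100)^2 + 903(j100) + 80300 = 70300 + j90300
|N| = √(150² + 1000²) ≈ 1011.2, ∠N ≈ 81.47°
|D| = √(70300² + 90300²) ≈ 1.1444e+05, ∠D ≈ 52.10°
|H| = 1011.2 / 1.1444e+05 ≈ 0.0088361
Gain = 20 log₁₀(0.0088361) ≈ -41.07 dB
∠H = 81.47° − 52.10° = 29.37°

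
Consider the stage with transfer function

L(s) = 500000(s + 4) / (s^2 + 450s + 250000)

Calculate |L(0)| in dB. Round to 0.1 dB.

L(0) = 500000·4 / 250000 = 8
20 log₁₀(8) ≈ 18.06 dB

18.1 dB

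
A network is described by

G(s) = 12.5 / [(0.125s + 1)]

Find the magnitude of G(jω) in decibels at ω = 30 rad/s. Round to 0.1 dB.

10.2 dB

At ω = 30 rad/s:
pole (1 + j30·0.125) = 1 + j3.75 → |·| ≈ 3.881, ∠ ≈ 75.07°
|G| = 12.5 · 1 / (3.881) ≈ 3.2208
Gain = 20 log₁₀(3.2208) ≈ 10.16 dB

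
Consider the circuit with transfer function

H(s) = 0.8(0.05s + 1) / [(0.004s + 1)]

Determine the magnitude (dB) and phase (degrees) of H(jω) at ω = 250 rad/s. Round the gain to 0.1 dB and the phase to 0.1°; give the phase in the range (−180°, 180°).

At ω = 250 rad/s:
zero (1 + j250·0.05) = 1 + j12.5 → |·| ≈ 12.54, ∠ ≈ 85.43°
pole (1 + j250·0.004) = 1 + j1 → |·| ≈ 1.4142, ∠ ≈ 45.00°
|H| = 0.8 · 12.54 / (1.4142) ≈ 7.0938
Gain = 20 log₁₀(7.0938) ≈ 17.02 dB
∠H = (85.43°) − (45.00°) = 40.43°

17.0 dB, 40.4°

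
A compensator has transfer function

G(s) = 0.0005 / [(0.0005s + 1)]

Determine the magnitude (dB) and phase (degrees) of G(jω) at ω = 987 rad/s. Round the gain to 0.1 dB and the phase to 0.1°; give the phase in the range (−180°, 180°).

-67.0 dB, -26.3°

At ω = 987 rad/s:
pole (1 + j987·0.0005) = 1 + j0.4935 → |·| ≈ 1.1151, ∠ ≈ 26.27°
|G| = 0.0005 · 1 / (1.1151) ≈ 0.00044839
Gain = 20 log₁₀(0.00044839) ≈ -66.97 dB
∠G = (0°) − (26.27°) = -26.27°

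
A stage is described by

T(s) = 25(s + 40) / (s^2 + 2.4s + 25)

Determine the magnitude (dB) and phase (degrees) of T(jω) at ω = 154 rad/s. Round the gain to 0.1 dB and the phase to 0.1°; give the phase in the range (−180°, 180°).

At s = jω = j154:
zero (s+40): 40 + j154 → |·| = √(40²+154²) = √25316 ≈ 159.11, ∠ = arctan(154/40) ≈ 75.44°
quadratic: (j154)² + 2.4·j154 + 25 = -23691 + j369.6 → |·| ≈ 23694, ∠ ≈ 179.11°
|T| = 25 · 159.11 / 23694 ≈ 0.16788
Gain = 20 log₁₀(0.16788) ≈ -15.50 dB
∠T = 75.44° − 179.11° = -103.67°

-15.5 dB, -103.7°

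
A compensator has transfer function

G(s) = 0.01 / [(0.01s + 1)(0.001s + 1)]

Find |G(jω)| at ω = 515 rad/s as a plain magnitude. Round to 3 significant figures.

At ω = 515 rad/s:
pole (1 + j515·0.01) = 1 + j5.15 → |·| ≈ 5.2462, ∠ ≈ 79.01°
pole (1 + j515·0.001) = 1 + j0.515 → |·| ≈ 1.1248, ∠ ≈ 27.25°
|G| = 0.01 · 1 / (5.2462 · 1.1248) ≈ 0.0016946

0.00169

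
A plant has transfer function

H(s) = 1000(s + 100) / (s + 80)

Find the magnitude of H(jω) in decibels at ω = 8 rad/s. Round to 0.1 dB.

61.9 dB

At s = jω = j8:
zero (s+100): 100 + j8 → |·| = √(100²+8²) = √10064 ≈ 100.32, ∠ = arctan(8/100) ≈ 4.57°
pole (s+80): 80 + j8 → |·| = √(80²+8²) = √6464 ≈ 80.399, ∠ = arctan(8/80) ≈ 5.71°
|H| = 1000 · 100.32 / 80.399 ≈ 1247.8
Gain = 20 log₁₀(1247.8) ≈ 61.92 dB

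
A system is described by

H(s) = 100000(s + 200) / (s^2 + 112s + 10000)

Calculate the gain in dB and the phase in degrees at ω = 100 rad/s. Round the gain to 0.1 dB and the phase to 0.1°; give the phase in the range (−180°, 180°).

66.0 dB, -63.4°

At s = jω = j100:
zero (s+200): 200 + j100 → |·| = √(200²+100²) = √50000 ≈ 223.61, ∠ = arctan(100/200) ≈ 26.57°
quadratic: (j100)² + 112·j100 + 10000 = 0 + j11200 → |·| ≈ 11200, ∠ ≈ 90.00°
|H| = 100000 · 223.61 / 11200 ≈ 1996.5
Gain = 20 log₁₀(1996.5) ≈ 66.01 dB
∠H = 26.57° − 90.00° = -63.43°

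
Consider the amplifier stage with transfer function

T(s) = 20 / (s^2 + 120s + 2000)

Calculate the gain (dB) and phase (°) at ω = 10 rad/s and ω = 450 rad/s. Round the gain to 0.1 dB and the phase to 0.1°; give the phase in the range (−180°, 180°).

ω = 10: -41.0 dB, -32.3°; ω = 450: -80.3 dB, -164.9°

Substitute s = j10:
Numerator: 20 = 20 + j0
Denominator: (j10)^2 + 120(j10) + 2000 = 1900 + j1200
|N| = √(20² + 0²) ≈ 20, ∠N ≈ 0.00°
|D| = √(1900² + 1200²) ≈ 2247.2, ∠D ≈ 32.28°
|T| = 20 / 2247.2 ≈ 0.0089
Gain = 20 log₁₀(0.0089) ≈ -41.01 dB
∠T = 0.00° − 32.28° = -32.28°

Substitute s = j450:
Numerator: 20 = 20 + j0
Denominator: (j450)^2 + 120(j450) + 2000 = -200500 + j54000
|N| = √(20² + 0²) ≈ 20, ∠N ≈ 0.00°
|D| = √(200500² + 54000²) ≈ 2.0764e+05, ∠D ≈ 164.93°
|T| = 20 / 2.0764e+05 ≈ 9.6321e-05
Gain = 20 log₁₀(9.6321e-05) ≈ -80.33 dB
∠T = 0.00° − 164.93° = -164.93°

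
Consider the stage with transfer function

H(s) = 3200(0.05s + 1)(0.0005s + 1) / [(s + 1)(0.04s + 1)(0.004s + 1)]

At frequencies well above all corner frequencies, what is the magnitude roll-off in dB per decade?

Each pole contributes −20 dB/decade at high frequency; each zero contributes +20 dB/decade.
Net: 2 zero(s) − 3 pole(s) → -20 dB/decade.

-20 dB/decade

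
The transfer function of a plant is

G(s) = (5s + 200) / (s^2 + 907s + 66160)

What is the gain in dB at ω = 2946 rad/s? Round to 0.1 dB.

Substitute s = j2946:
Numerator: 5(j2946) + 200 = 200 + j14730
Denominator: (j2946)^2 + 907(j2946) + 66160 = -8612756 + j2672022
|N| = √(200² + 14730²) ≈ 14731, ∠N ≈ 89.22°
|D| = √(8612756² + 2672022²) ≈ 9.0177e+06, ∠D ≈ 162.76°
|G| = 14731 / 9.0177e+06 ≈ 0.0016336
Gain = 20 log₁₀(0.0016336) ≈ -55.74 dB

-55.7 dB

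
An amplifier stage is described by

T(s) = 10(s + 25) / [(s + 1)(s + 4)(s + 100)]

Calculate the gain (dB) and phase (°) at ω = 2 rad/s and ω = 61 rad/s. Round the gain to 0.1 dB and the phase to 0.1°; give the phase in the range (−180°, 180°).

ω = 2: -12.0 dB, -86.6°; ω = 61: -56.4 dB, -139.0°

At s = jω = j2:
zero (s+25): 25 + j2 → |·| = √(25²+2²) = √629 ≈ 25.08, ∠ = arctan(2/25) ≈ 4.57°
pole (s+1): 1 + j2 → |·| = √(1²+2²) = √5 ≈ 2.2361, ∠ = arctan(2/1) ≈ 63.43°
pole (s+4): 4 + j2 → |·| = √(4²+2²) = √20 ≈ 4.4721, ∠ = arctan(2/4) ≈ 26.57°
pole (s+100): 100 + j2 → |·| = √(100²+2²) = √10004 ≈ 100.02, ∠ = arctan(2/100) ≈ 1.15°
|T| = 10 · 25.08 / 1000.2 ≈ 0.25075
Gain = 20 log₁₀(0.25075) ≈ -12.02 dB
∠T = 4.57° − 91.15° = -86.58°

At s = jω = j61:
zero (s+25): 25 + j61 → |·| = √(25²+61²) = √4346 ≈ 65.924, ∠ = arctan(61/25) ≈ 67.71°
pole (s+1): 1 + j61 → |·| = √(1²+61²) = √3722 ≈ 61.008, ∠ = arctan(61/1) ≈ 89.06°
pole (s+4): 4 + j61 → |·| = √(4²+61²) = √3737 ≈ 61.131, ∠ = arctan(61/4) ≈ 86.25°
pole (s+100): 100 + j61 → |·| = √(100²+61²) = √13721 ≈ 117.14, ∠ = arctan(61/100) ≈ 31.38°
|T| = 10 · 65.924 / 4.3687e+05 ≈ 0.001509
Gain = 20 log₁₀(0.001509) ≈ -56.43 dB
∠T = 67.71° − 206.69° = -138.98°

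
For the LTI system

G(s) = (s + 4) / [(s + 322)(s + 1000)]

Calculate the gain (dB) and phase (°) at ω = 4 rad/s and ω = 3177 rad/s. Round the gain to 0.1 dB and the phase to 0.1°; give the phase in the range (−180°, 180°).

ω = 4: -95.1 dB, 44.1°; ω = 3177: -70.5 dB, -66.8°

At s = jω = j4:
zero (s+4): 4 + j4 → |·| = √(4²+4²) = √32 ≈ 5.6569, ∠ = arctan(4/4) ≈ 45.00°
pole (s+322): 322 + j4 → |·| = √(322²+4²) = √103700 ≈ 322.02, ∠ = arctan(4/322) ≈ 0.71°
pole (s+1000): 1000 + j4 → |·| = √(1000²+4²) = √1000016 ≈ 1000, ∠ = arctan(4/1000) ≈ 0.23°
|G| = 1 · 5.6569 / 3.2202e+05 ≈ 1.7567e-05
Gain = 20 log₁₀(1.7567e-05) ≈ -95.11 dB
∠G = 45.00° − 0.94° = 44.06°

At s = jω = j3177:
zero (s+4): 4 + j3177 → |·| = √(4²+3177²) = √10093345 ≈ 3177, ∠ = arctan(3177/4) ≈ 89.93°
pole (s+322): 322 + j3177 → |·| = √(322²+3177²) = √10197013 ≈ 3193.3, ∠ = arctan(3177/322) ≈ 84.21°
pole (s+1000): 1000 + j3177 → |·| = √(1000²+3177²) = √11093329 ≈ 3330.7, ∠ = arctan(3177/1000) ≈ 72.53°
|G| = 1 · 3177 / 1.0636e+07 ≈ 0.0002987
Gain = 20 log₁₀(0.0002987) ≈ -70.50 dB
∠G = 89.93° − 156.74° = -66.81°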